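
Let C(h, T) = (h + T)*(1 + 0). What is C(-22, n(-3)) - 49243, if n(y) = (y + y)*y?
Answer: -49247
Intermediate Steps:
n(y) = 2*y**2 (n(y) = (2*y)*y = 2*y**2)
C(h, T) = T + h (C(h, T) = (T + h)*1 = T + h)
C(-22, n(-3)) - 49243 = (2*(-3)**2 - 22) - 49243 = (2*9 - 22) - 49243 = (18 - 22) - 49243 = -4 - 49243 = -49247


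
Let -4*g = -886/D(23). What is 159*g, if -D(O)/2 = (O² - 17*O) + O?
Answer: -70437/644 ≈ -109.37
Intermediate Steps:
D(O) = -2*O² + 32*O (D(O) = -2*((O² - 17*O) + O) = -2*(O² - 16*O) = -2*O² + 32*O)
g = -443/644 (g = -(-443)/(2*(2*23*(16 - 1*23))) = -(-443)/(2*(2*23*(16 - 23))) = -(-443)/(2*(2*23*(-7))) = -(-443)/(2*(-322)) = -(-443)*(-1)/(2*322) = -¼*443/161 = -443/644 ≈ -0.68789)
159*g = 159*(-443/644) = -70437/644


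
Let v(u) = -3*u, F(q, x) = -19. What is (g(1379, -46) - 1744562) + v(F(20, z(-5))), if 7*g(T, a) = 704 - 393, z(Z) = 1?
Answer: -12211224/7 ≈ -1.7445e+6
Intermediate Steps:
g(T, a) = 311/7 (g(T, a) = (704 - 393)/7 = (⅐)*311 = 311/7)
(g(1379, -46) - 1744562) + v(F(20, z(-5))) = (311/7 - 1744562) - 3*(-19) = -12211623/7 + 57 = -12211224/7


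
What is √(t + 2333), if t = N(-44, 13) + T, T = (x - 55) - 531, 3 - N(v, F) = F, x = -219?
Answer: √1518 ≈ 38.962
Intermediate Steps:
N(v, F) = 3 - F
T = -805 (T = (-219 - 55) - 531 = -274 - 531 = -805)
t = -815 (t = (3 - 1*13) - 805 = (3 - 13) - 805 = -10 - 805 = -815)
√(t + 2333) = √(-815 + 2333) = √1518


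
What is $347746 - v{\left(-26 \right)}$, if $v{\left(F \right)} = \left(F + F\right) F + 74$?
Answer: $346320$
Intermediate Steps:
$v{\left(F \right)} = 74 + 2 F^{2}$ ($v{\left(F \right)} = 2 F F + 74 = 2 F^{2} + 74 = 74 + 2 F^{2}$)
$347746 - v{\left(-26 \right)} = 347746 - \left(74 + 2 \left(-26\right)^{2}\right) = 347746 - \left(74 + 2 \cdot 676\right) = 347746 - \left(74 + 1352\right) = 347746 - 1426 = 346320$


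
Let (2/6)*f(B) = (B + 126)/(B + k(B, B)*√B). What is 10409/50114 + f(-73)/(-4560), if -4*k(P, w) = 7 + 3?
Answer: 628262091/3018366220 - 53*I*√73/3517432 ≈ 0.20815 - 0.00012874*I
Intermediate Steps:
k(P, w) = -5/2 (k(P, w) = -(7 + 3)/4 = -¼*10 = -5/2)
f(B) = 3*(126 + B)/(B - 5*√B/2) (f(B) = 3*((B + 126)/(B - 5*√B/2)) = 3*((126 + B)/(B - 5*√B/2)) = 3*(126 + B)/(B - 5*√B/2))
10409/50114 + f(-73)/(-4560) = 10409/50114 + (6*(126 - 73)/(-5*I*√73 + 2*(-73)))/(-4560) = 10409*(1/50114) + (6*53/(-5*I*√73 - 146))*(-1/4560) = 10409/50114 + (6*53/(-5*I*√73 - 146))*(-1/4560) = 10409/50114 + (6*53/(-146 - 5*I*√73))*(-1/4560) = 10409/50114 + (318/(-146 - 5*I*√73))*(-1/4560) = 10409/50114 - 53/(760*(-146 - 5*I*√73))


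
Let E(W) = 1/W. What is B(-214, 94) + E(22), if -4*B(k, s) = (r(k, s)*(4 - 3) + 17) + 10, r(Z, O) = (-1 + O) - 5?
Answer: -1263/44 ≈ -28.705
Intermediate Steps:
r(Z, O) = -6 + O
B(k, s) = -21/4 - s/4 (B(k, s) = -(((-6 + s)*(4 - 3) + 17) + 10)/4 = -(((-6 + s)*1 + 17) + 10)/4 = -(((-6 + s) + 17) + 10)/4 = -((11 + s) + 10)/4 = -(21 + s)/4 = -21/4 - s/4)
B(-214, 94) + E(22) = (-21/4 - ¼*94) + 1/22 = (-21/4 - 47/2) + 1/22 = -115/4 + 1/22 = -1263/44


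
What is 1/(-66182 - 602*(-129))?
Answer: 1/11476 ≈ 8.7138e-5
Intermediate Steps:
1/(-66182 - 602*(-129)) = 1/(-66182 + 77658) = 1/11476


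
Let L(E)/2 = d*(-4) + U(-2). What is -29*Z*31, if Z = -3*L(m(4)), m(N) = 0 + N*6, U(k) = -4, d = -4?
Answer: 64728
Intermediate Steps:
m(N) = 6*N (m(N) = 0 + 6*N = 6*N)
L(E) = 24 (L(E) = 2*(-4*(-4) - 4) = 2*(16 - 4) = 2*12 = 24)
Z = -72 (Z = -3*24 = -72)
-29*Z*31 = -29*(-72)*31 = 2088*31 = 64728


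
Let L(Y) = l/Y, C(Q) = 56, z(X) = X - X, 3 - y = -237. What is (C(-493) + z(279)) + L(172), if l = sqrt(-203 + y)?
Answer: 56 + sqrt(37)/172 ≈ 56.035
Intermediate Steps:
y = 240 (y = 3 - 1*(-237) = 3 + 237 = 240)
z(X) = 0
l = sqrt(37) (l = sqrt(-203 + 240) = sqrt(37) ≈ 6.0828)
L(Y) = sqrt(37)/Y
(C(-493) + z(279)) + L(172) = (56 + 0) + sqrt(37)/172 = 56 + sqrt(37)*(1/172) = 56 + sqrt(37)/172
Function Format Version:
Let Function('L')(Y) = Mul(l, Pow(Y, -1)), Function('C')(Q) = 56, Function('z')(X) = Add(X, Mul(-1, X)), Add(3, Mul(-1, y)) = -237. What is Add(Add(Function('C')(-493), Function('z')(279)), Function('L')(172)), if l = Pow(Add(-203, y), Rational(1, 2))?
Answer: Add(56, Mul(Rational(1, 172), Pow(37, Rational(1, 2)))) ≈ 56.035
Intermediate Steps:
y = 240 (y = Add(3, Mul(-1, -237)) = Add(3, 237) = 240)
Function('z')(X) = 0
l = Pow(37, Rational(1, 2)) (l = Pow(Add(-203, 240), Rational(1, 2)) = Pow(37, Rational(1, 2)) ≈ 6.0828)
Function('L')(Y) = Mul(Pow(37, Rational(1, 2)), Pow(Y, -1))
Add(Add(Function('C')(-493), Function('z')(279)), Function('L')(172)) = Add(Add(56, 0), Mul(Pow(37, Rational(1, 2)), Pow(172, -1))) = Add(56, Mul(Pow(37, Rational(1, 2)), Rational(1, 172))) = Add(56, Mul(Rational(1, 172), Pow(37, Rational(1, 2))))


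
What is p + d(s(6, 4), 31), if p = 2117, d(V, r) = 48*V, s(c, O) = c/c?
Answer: 2165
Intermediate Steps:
s(c, O) = 1
p + d(s(6, 4), 31) = 2117 + 48*1 = 2117 + 48 = 2165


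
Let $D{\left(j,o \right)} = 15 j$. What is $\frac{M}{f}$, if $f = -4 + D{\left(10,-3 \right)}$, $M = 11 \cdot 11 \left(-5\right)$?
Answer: $- \frac{605}{146} \approx -4.1438$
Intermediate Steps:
$M = -605$ ($M = 121 \left(-5\right) = -605$)
$f = 146$ ($f = -4 + 15 \cdot 10 = -4 + 150 = 146$)
$\frac{M}{f} = - \frac{605}{146}$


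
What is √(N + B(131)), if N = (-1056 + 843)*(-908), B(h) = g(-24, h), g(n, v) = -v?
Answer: √193273 ≈ 439.63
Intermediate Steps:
B(h) = -h
N = 193404 (N = -213*(-908) = 193404)
√(N + B(131)) = √(193404 - 1*131) = √(193404 - 131) = √193273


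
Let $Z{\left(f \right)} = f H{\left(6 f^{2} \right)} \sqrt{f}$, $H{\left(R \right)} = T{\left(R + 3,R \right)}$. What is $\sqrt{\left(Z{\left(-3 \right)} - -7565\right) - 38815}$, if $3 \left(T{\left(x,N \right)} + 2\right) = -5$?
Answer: $\sqrt{-31250 + 11 i \sqrt{3}} \approx 0.0539 + 176.78 i$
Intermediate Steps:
$T{\left(x,N \right)} = - \frac{11}{3}$ ($T{\left(x,N \right)} = -2 + \frac{1}{3} \left(-5\right) = -2 - \frac{5}{3} = - \frac{11}{3}$)
$H{\left(R \right)} = - \frac{11}{3}$
$Z{\left(f \right)} = - \frac{11 f^{\frac{3}{2}}}{3}$ ($Z{\left(f \right)} = f \left(- \frac{11}{3}\right) \sqrt{f} = - \frac{11 f}{3} \sqrt{f} = - \frac{11 f^{\frac{3}{2}}}{3}$)
$\sqrt{\left(Z{\left(-3 \right)} - -7565\right) - 38815} = \sqrt{\left(- \frac{11 \left(-3\right)^{\frac{3}{2}}}{3} - -7565\right) - 38815} = \sqrt{\left(- \frac{11 \left(- 3 i \sqrt{3}\right)}{3} + 7565\right) - 38815} = \sqrt{\left(11 i \sqrt{3} + 7565\right) - 38815} = \sqrt{\left(7565 + 11 i \sqrt{3}\right) - 38815} = \sqrt{-31250 + 11 i \sqrt{3}}$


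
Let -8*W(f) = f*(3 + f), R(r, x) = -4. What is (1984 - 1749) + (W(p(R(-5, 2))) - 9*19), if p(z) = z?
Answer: 127/2 ≈ 63.500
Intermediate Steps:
W(f) = -f*(3 + f)/8
(1984 - 1749) + (W(p(R(-5, 2))) - 9*19) = (1984 - 1749) + (-⅛*(-4)*(3 - 4) - 9*19) = 235 + (-⅛*(-4)*(-1) - 171) = 235 + (-½ - 171) = 235 - 343/2 = 127/2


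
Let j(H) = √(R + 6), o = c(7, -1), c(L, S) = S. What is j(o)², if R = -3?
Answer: 3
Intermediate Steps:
o = -1
j(H) = √3 (j(H) = √(-3 + 6) = √3)
j(o)² = (√3)² = 3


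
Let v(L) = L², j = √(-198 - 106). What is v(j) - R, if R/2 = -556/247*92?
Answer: 27216/247 ≈ 110.19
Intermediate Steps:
R = -102304/247 (R = 2*(-556/247*92) = 2*(-51152/247) = -102304/247 ≈ -414.19)
j = 4*I*√19 (j = √(-304) = 4*I*√19 ≈ 17.436*I)
v(j) - R = (4*I*√19)² - 1*(-102304/247) = -304 + 102304/247 = 27216/247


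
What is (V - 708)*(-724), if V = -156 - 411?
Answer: 923100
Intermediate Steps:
V = -567
(V - 708)*(-724) = (-567 - 708)*(-724) = -1275*(-724) = 923100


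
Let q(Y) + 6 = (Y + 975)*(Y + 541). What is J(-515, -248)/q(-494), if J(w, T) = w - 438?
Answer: -953/22601 ≈ -0.042166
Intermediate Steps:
J(w, T) = -438 + w
q(Y) = -6 + (541 + Y)*(975 + Y) (q(Y) = -6 + (Y + 975)*(Y + 541) = -6 + (975 + Y)*(541 + Y) = -6 + (541 + Y)*(975 + Y))
J(-515, -248)/q(-494) = (-438 - 515)/(527469 + (-494)² + 1516*(-494)) = -953/(527469 + 244036 - 748904) = -953/22601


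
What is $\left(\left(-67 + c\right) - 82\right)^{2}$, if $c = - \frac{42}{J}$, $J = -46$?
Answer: $\frac{11600836}{529} \approx 21930.0$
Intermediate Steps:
$c = \frac{21}{23}$ ($c = - \frac{42}{-46} = \left(-42\right) \left(- \frac{1}{46}\right) = \frac{21}{23} \approx 0.91304$)
$\left(\left(-67 + c\right) - 82\right)^{2} = \left(\left(-67 + \frac{21}{23}\right) - 82\right)^{2} = \left(- \frac{1520}{23} - 82\right)^{2} = \left(- \frac{3406}{23}\right)^{2} = \frac{11600836}{529}$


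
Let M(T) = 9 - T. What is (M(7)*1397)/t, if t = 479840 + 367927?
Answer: 2794/847767 ≈ 0.0032957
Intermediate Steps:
t = 847767
(M(7)*1397)/t = ((9 - 1*7)*1397)/847767 = ((9 - 7)*1397)*(1/847767) = (2*1397)*(1/847767) = 2794*(1/847767) = 2794/847767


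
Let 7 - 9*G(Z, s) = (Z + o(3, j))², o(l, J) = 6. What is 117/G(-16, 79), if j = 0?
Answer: -351/31 ≈ -11.323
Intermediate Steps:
G(Z, s) = 7/9 - (6 + Z)²/9 (G(Z, s) = 7/9 - (Z + 6)²/9 = 7/9 - (6 + Z)²/9)
117/G(-16, 79) = 117/(7/9 - (6 - 16)²/9) = 117/(7/9 - ⅑*(-10)²) = 117/(7/9 - ⅑*100) = 117/(7/9 - 100/9) = 117/(-31/3) = 117*(-3/31) = -351/31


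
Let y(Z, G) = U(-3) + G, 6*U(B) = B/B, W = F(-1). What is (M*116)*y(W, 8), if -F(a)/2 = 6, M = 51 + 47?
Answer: 278516/3 ≈ 92839.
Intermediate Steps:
M = 98
F(a) = -12 (F(a) = -2*6 = -12)
W = -12
U(B) = ⅙ (U(B) = (B/B)/6 = (⅙)*1 = ⅙)
y(Z, G) = ⅙ + G
(M*116)*y(W, 8) = (98*116)*(⅙ + 8) = 11368*(49/6) = 278516/3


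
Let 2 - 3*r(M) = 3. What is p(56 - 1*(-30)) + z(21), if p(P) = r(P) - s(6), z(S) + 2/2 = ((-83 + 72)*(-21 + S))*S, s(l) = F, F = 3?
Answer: -13/3 ≈ -4.3333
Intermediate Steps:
r(M) = -1/3 (r(M) = 2/3 - 1/3*3 = 2/3 - 1 = -1/3)
s(l) = 3
z(S) = -1 + S*(231 - 11*S) (z(S) = -1 + ((-83 + 72)*(-21 + S))*S = -1 + (-11*(-21 + S))*S = -1 + (231 - 11*S)*S = -1 + S*(231 - 11*S))
p(P) = -10/3 (p(P) = -1/3 - 1*3 = -1/3 - 3 = -10/3)
p(56 - 1*(-30)) + z(21) = -10/3 + (-1 - 11*21**2 + 231*21) = -10/3 + (-1 - 11*441 + 4851) = -10/3 + (-1 - 4851 + 4851) = -10/3 - 1 = -13/3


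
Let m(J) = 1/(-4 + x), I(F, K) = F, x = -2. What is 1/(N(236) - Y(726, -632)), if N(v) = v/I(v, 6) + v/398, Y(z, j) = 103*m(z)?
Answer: 1194/22399 ≈ 0.053306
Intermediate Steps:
m(J) = -1/6 (m(J) = 1/(-4 - 2) = 1/(-6) = -1/6)
Y(z, j) = -103/6 (Y(z, j) = 103*(-1/6) = -103/6)
N(v) = 1 + v/398 (N(v) = v/v + v/398 = 1 + v*(1/398) = 1 + v/398)
1/(N(236) - Y(726, -632)) = 1/((1 + (1/398)*236) - 1*(-103/6)) = 1/((1 + 118/199) + 103/6) = 1/(317/199 + 103/6) = 1/(22399/1194) = 1194/22399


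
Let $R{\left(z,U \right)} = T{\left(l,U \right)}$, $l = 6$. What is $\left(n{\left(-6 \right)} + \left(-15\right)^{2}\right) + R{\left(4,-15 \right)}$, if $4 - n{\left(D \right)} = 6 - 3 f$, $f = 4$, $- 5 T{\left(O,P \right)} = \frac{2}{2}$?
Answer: $\frac{1174}{5} \approx 234.8$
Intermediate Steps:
$T{\left(O,P \right)} = - \frac{1}{5}$ ($T{\left(O,P \right)} = - \frac{2 \cdot \frac{1}{2}}{5} = \left(- \frac{1}{5}\right) 1 = - \frac{1}{5}$)
$R{\left(z,U \right)} = - \frac{1}{5}$
$n{\left(D \right)} = 10$ ($n{\left(D \right)} = 4 - \left(6 - 12\right) = 4 - -6 = 4 + 6 = 10$)
$\left(n{\left(-6 \right)} + \left(-15\right)^{2}\right) + R{\left(4,-15 \right)} = \left(10 + \left(-15\right)^{2}\right) - \frac{1}{5} = \left(10 + 225\right) - \frac{1}{5} = 235 - \frac{1}{5} = \frac{1174}{5}$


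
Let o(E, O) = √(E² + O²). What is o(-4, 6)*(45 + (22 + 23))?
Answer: 180*√13 ≈ 649.00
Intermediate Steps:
o(-4, 6)*(45 + (22 + 23)) = √((-4)² + 6²)*(45 + (22 + 23)) = √(16 + 36)*(45 + 45) = √52*90 = (2*√13)*90 = 180*√13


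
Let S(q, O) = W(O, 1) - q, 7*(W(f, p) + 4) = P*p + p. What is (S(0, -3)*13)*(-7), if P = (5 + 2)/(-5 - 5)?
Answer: 3601/10 ≈ 360.10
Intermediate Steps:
P = -7/10 (P = 7/(-10) = 7*(-1/10) = -7/10 ≈ -0.70000)
W(f, p) = -4 + 3*p/70 (W(f, p) = -4 + (-7*p/10 + p)/7 = -4 + (3*p/10)/7 = -4 + 3*p/70)
S(q, O) = -277/70 - q (S(q, O) = (-4 + (3/70)*1) - q = (-4 + 3/70) - q = -277/70 - q)
(S(0, -3)*13)*(-7) = ((-277/70 - 1*0)*13)*(-7) = ((-277/70 + 0)*13)*(-7) = -277/70*13*(-7) = -3601/70*(-7) = 3601/10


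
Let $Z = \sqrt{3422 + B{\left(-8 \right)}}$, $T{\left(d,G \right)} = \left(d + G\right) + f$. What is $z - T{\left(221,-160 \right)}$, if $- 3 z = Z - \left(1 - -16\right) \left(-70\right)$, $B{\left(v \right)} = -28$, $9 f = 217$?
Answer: $- \frac{4336}{9} - \frac{\sqrt{3394}}{3} \approx -501.2$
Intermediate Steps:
$f = \frac{217}{9}$ ($f = \frac{1}{9} \cdot 217 = \frac{217}{9} \approx 24.111$)
$T{\left(d,G \right)} = \frac{217}{9} + G + d$ ($T{\left(d,G \right)} = \left(d + G\right) + \frac{217}{9} = \left(G + d\right) + \frac{217}{9} = \frac{217}{9} + G + d$)
$Z = \sqrt{3394}$ ($Z = \sqrt{3422 - 28} = \sqrt{3394} \approx 58.258$)
$z = - \frac{1190}{3} - \frac{\sqrt{3394}}{3}$ ($z = - \frac{\sqrt{3394} - \left(1 - -16\right) \left(-70\right)}{3} = - \frac{\sqrt{3394} - \left(1 + 16\right) \left(-70\right)}{3} = - \frac{\sqrt{3394} - 17 \left(-70\right)}{3} = - \frac{\sqrt{3394} - -1190}{3} = - \frac{\sqrt{3394} + 1190}{3} = - \frac{1190 + \sqrt{3394}}{3} = - \frac{1190}{3} - \frac{\sqrt{3394}}{3} \approx -416.09$)
$z - T{\left(221,-160 \right)} = \left(- \frac{1190}{3} - \frac{\sqrt{3394}}{3}\right) - \left(\frac{217}{9} - 160 + 221\right) = \left(- \frac{1190}{3} - \frac{\sqrt{3394}}{3}\right) - \frac{766}{9} = - \frac{4336}{9} - \frac{\sqrt{3394}}{3}$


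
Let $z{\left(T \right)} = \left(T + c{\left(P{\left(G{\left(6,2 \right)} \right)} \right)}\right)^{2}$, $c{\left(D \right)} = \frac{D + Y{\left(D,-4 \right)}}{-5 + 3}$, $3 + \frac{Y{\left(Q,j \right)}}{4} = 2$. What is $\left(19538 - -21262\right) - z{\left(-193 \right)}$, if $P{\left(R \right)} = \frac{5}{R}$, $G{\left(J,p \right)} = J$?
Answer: $\frac{598991}{144} \approx 4159.7$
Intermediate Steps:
$Y{\left(Q,j \right)} = -4$ ($Y{\left(Q,j \right)} = -12 + 4 \cdot 2 = -12 + 8 = -4$)
$c{\left(D \right)} = 2 - \frac{D}{2}$ ($c{\left(D \right)} = \frac{D - 4}{-5 + 3} = \frac{-4 + D}{-2} = \left(-4 + D\right) \left(- \frac{1}{2}\right) = 2 - \frac{D}{2}$)
$z{\left(T \right)} = \left(\frac{19}{12} + T\right)^{2}$ ($z{\left(T \right)} = \left(T + \left(2 - \frac{5 \cdot \frac{1}{6}}{2}\right)\right)^{2} = \left(T + \left(2 - \frac{5}{12}\right)\right)^{2} = \left(T + \frac{19}{12}\right)^{2} = \left(\frac{19}{12} + T\right)^{2}$)
$\left(19538 - -21262\right) - z{\left(-193 \right)} = \left(19538 - -21262\right) - \frac{\left(19 + 12 \left(-193\right)\right)^{2}}{144} = \left(19538 + 21262\right) - \frac{\left(19 - 2316\right)^{2}}{144} = 40800 - \frac{\left(-2297\right)^{2}}{144} = 40800 - \frac{1}{144} \cdot 5276209 = 40800 - \frac{5276209}{144} = \frac{598991}{144}$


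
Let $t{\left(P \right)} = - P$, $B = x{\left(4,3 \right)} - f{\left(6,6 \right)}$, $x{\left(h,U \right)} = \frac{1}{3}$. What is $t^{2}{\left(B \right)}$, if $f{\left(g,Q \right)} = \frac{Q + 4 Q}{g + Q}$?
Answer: $\frac{169}{36} \approx 4.6944$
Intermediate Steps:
$f{\left(g,Q \right)} = \frac{5 Q}{Q + g}$
$x{\left(h,U \right)} = \frac{1}{3}$
$B = - \frac{13}{6}$ ($B = \frac{1}{3} - 5 \cdot 6 \frac{1}{6 + 6} = \frac{1}{3} - 5 \cdot 6 \cdot \frac{1}{12} = \frac{1}{3} - \frac{5}{2} = - \frac{13}{6} \approx -2.1667$)
$t^{2}{\left(B \right)} = \left(\left(-1\right) \left(- \frac{13}{6}\right)\right)^{2} = \left(\frac{13}{6}\right)^{2} = \frac{169}{36}$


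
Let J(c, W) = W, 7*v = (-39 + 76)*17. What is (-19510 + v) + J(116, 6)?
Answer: -135899/7 ≈ -19414.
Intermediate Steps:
v = 629/7 (v = ((-39 + 76)*17)/7 = (37*17)/7 = (⅐)*629 = 629/7 ≈ 89.857)
(-19510 + v) + J(116, 6) = (-19510 + 629/7) + 6 = -135941/7 + 6 = -135899/7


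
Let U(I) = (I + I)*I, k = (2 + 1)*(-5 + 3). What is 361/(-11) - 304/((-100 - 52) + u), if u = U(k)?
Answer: -1596/55 ≈ -29.018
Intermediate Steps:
k = -6 (k = 3*(-2) = -6)
U(I) = 2*I**2 (U(I) = (2*I)*I = 2*I**2)
u = 72 (u = 2*(-6)**2 = 2*36 = 72)
361/(-11) - 304/((-100 - 52) + u) = 361/(-11) - 304/((-100 - 52) + 72) = 361*(-1/11) - 304/(-152 + 72) = -361/11 - 304/(-80) = -361/11 - 304*(-1/80) = -361/11 + 19/5 = -1596/55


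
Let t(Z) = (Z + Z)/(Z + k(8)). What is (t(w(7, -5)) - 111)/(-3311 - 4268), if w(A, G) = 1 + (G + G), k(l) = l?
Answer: 93/7579 ≈ 0.012271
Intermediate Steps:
w(A, G) = 1 + 2*G
t(Z) = 2*Z/(8 + Z) (t(Z) = (Z + Z)/(Z + 8) = (2*Z)/(8 + Z) = 2*Z/(8 + Z))
(t(w(7, -5)) - 111)/(-3311 - 4268) = (2*(1 + 2*(-5))/(8 + (1 + 2*(-5))) - 111)/(-3311 - 4268) = (2*(1 - 10)/(8 + (1 - 10)) - 111)/(-7579) = (2*(-9)/(8 - 9) - 111)*(-1/7579) = (2*(-9)/(-1) - 111)*(-1/7579) = (2*(-9)*(-1) - 111)*(-1/7579) = (18 - 111)*(-1/7579) = -93*(-1/7579) = 93/7579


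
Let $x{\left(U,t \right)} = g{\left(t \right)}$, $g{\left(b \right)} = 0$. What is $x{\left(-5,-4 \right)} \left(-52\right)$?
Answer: $0$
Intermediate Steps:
$x{\left(U,t \right)} = 0$
$x{\left(-5,-4 \right)} \left(-52\right) = 0 \left(-52\right) = 0$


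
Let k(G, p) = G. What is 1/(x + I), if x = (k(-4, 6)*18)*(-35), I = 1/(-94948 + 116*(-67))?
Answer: 102720/258854399 ≈ 0.00039683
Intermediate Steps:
I = -1/102720 (I = 1/(-94948 - 7772) = 1/(-102720) = -1/102720 ≈ -9.7352e-6)
x = 2520 (x = -4*18*(-35) = -72*(-35) = 2520)
1/(x + I) = 1/(2520 - 1/102720) = 1/(258854399/102720) = 102720/258854399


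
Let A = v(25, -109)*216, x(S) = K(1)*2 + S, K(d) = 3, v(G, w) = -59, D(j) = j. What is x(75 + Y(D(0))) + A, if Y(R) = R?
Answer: -12663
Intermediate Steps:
x(S) = 6 + S (x(S) = 3*2 + S = 6 + S)
A = -12744 (A = -59*216 = -12744)
x(75 + Y(D(0))) + A = (6 + (75 + 0)) - 12744 = (6 + 75) - 12744 = 81 - 12744 = -12663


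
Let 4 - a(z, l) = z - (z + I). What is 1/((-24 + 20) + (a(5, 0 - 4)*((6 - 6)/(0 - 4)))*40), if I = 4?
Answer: -1/4 ≈ -0.25000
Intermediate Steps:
a(z, l) = 8 (a(z, l) = 4 - (z - (z + 4)) = 4 - (z - (4 + z)) = 4 - (z + (-4 - z)) = 4 - 1*(-4) = 4 + 4 = 8)
1/((-24 + 20) + (a(5, 0 - 4)*((6 - 6)/(0 - 4)))*40) = 1/((-24 + 20) + (8*((6 - 6)/(0 - 4)))*40) = 1/(-4 + (8*(0/(-4)))*40) = 1/(-4 + (8*(0*(-1/4)))*40) = 1/(-4 + (8*0)*40) = 1/(-4 + 0*40) = 1/(-4 + 0) = 1/(-4) = -1/4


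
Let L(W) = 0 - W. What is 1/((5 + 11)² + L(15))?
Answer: 1/241 ≈ 0.0041494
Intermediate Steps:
L(W) = -W
1/((5 + 11)² + L(15)) = 1/((5 + 11)² - 1*15) = 1/(16² - 15) = 1/(256 - 15) = 1/241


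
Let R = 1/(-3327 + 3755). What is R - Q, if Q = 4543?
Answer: -1944403/428 ≈ -4543.0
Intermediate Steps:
R = 1/428 ≈ 0.0023364
R - Q = 1/428 - 1*4543 = 1/428 - 4543 = -1944403/428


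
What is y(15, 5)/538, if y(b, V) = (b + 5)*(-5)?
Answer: -50/269 ≈ -0.18587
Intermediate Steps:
y(b, V) = -25 - 5*b (y(b, V) = (5 + b)*(-5) = -25 - 5*b)
y(15, 5)/538 = (-25 - 5*15)/538 = (-25 - 75)*(1/538) = -100*1/538 = -50/269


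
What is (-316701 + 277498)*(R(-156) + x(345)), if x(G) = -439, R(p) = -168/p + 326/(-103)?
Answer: 23153958251/1339 ≈ 1.7292e+7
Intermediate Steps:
R(p) = -326/103 - 168/p (R(p) = -168/p + 326*(-1/103) = -168/p - 326/103 = -326/103 - 168/p)
(-316701 + 277498)*(R(-156) + x(345)) = (-316701 + 277498)*((-326/103 - 168/(-156)) - 439) = -39203*((-326/103 - 168*(-1/156)) - 439) = -39203*((-326/103 + 14/13) - 439) = -39203*(-2796/1339 - 439) = -39203*(-590617/1339) = 23153958251/1339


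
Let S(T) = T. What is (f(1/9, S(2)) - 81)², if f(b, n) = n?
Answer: 6241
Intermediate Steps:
(f(1/9, S(2)) - 81)² = (2 - 81)² = (-79)² = 6241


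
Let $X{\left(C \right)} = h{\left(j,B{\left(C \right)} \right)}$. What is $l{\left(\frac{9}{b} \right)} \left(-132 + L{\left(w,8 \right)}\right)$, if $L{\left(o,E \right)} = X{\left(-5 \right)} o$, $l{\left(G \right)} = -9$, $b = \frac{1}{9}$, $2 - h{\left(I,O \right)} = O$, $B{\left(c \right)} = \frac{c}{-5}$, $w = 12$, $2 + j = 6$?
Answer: $1080$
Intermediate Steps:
$j = 4$ ($j = -2 + 6 = 4$)
$B{\left(c \right)} = - \frac{c}{5}$ ($B{\left(c \right)} = c \left(- \frac{1}{5}\right) = - \frac{c}{5}$)
$h{\left(I,O \right)} = 2 - O$
$X{\left(C \right)} = 2 + \frac{C}{5}$ ($X{\left(C \right)} = 2 - - \frac{C}{5} = 2 + \frac{C}{5}$)
$b = \frac{1}{9} \approx 0.11111$
$L{\left(o,E \right)} = o$ ($L{\left(o,E \right)} = \left(2 + \frac{1}{5} \left(-5\right)\right) o = \left(2 - 1\right) o = 1 o = o$)
$l{\left(\frac{9}{b} \right)} \left(-132 + L{\left(w,8 \right)}\right) = - 9 \left(-132 + 12\right) = \left(-9\right) \left(-120\right) = 1080$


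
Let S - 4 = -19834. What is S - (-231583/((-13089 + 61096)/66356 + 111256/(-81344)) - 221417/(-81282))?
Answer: -101523497280461065/267662682666 ≈ -3.7930e+5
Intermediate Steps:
S = -19830 (S = 4 - 19834 = -19830)
S - (-231583/((-13089 + 61096)/66356 + 111256/(-81344)) - 221417/(-81282)) = -19830 - (-231583/((-13089 + 61096)/66356 + 111256/(-81344)) - 221417/(-81282)) = -19830 - (-231583/(48007*(1/66356) + 111256*(-1/81344)) - 221417*(-1/81282)) = -19830 - (-231583/(48007/66356 - 13907/10168) + 221417/81282) = -19830 - (-231583/(-108669429/168676952) + 221417/81282) = -19830 - (-231583*(-168676952/108669429) + 221417/81282) = -19830 - (3551155870456/9879039 + 221417/81282) = -19830 - 1*96215746283194285/267662682666 = -19830 - 96215746283194285/267662682666 = -101523497280461065/267662682666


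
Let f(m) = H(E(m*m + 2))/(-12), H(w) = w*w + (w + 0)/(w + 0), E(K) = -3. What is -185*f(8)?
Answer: 925/6 ≈ 154.17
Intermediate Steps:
H(w) = 1 + w**2 (H(w) = w**2 + w/w = w**2 + 1 = 1 + w**2)
f(m) = -5/6 (f(m) = (1 + (-3)**2)/(-12) = (1 + 9)*(-1/12) = 10*(-1/12) = -5/6)
-185*f(8) = -185*(-5/6) = 925/6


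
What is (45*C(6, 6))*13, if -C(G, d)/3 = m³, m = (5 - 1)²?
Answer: -7188480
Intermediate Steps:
m = 16 (m = 4² = 16)
C(G, d) = -12288 (C(G, d) = -3*16³ = -3*4096 = -12288)
(45*C(6, 6))*13 = (45*(-12288))*13 = -552960*13 = -7188480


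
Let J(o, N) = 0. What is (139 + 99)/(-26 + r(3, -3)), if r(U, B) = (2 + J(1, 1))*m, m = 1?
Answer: -119/12 ≈ -9.9167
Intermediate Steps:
r(U, B) = 2 (r(U, B) = (2 + 0)*1 = 2*1 = 2)
(139 + 99)/(-26 + r(3, -3)) = (139 + 99)/(-26 + 2) = 238/(-24) = -1/24*238 = -119/12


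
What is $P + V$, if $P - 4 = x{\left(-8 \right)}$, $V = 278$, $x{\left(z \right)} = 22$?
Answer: $304$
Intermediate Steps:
$P = 26$ ($P = 4 + 22 = 26$)
$P + V = 26 + 278 = 304$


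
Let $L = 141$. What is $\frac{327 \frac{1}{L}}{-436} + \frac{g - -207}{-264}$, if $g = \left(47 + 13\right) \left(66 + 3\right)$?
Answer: $- \frac{68125}{4136} \approx -16.471$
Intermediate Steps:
$g = 4140$ ($g = 60 \cdot 69 = 4140$)
$\frac{327 \frac{1}{L}}{-436} + \frac{g - -207}{-264} = \frac{327 \cdot \frac{1}{141}}{-436} + \frac{4140 - -207}{-264} = 327 \cdot \frac{1}{141} \left(- \frac{1}{436}\right) + \left(4140 + 207\right) \left(- \frac{1}{264}\right) = \frac{109}{47} \left(- \frac{1}{436}\right) + 4347 \left(- \frac{1}{264}\right) = - \frac{1}{188} - \frac{1449}{88} = - \frac{68125}{4136}$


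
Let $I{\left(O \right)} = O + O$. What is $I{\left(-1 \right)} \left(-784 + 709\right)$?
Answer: $150$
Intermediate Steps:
$I{\left(O \right)} = 2 O$
$I{\left(-1 \right)} \left(-784 + 709\right) = 2 \left(-1\right) \left(-784 + 709\right) = \left(-2\right) \left(-75\right) = 150$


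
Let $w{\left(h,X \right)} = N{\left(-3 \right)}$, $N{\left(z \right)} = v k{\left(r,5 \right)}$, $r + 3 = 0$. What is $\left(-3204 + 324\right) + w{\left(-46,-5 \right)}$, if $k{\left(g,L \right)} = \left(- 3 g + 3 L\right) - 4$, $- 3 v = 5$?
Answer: $- \frac{8740}{3} \approx -2913.3$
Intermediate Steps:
$v = - \frac{5}{3}$ ($v = \left(- \frac{1}{3}\right) 5 = - \frac{5}{3} \approx -1.6667$)
$r = -3$ ($r = -3 + 0 = -3$)
$k{\left(g,L \right)} = -4 - 3 g + 3 L$
$N{\left(z \right)} = - \frac{100}{3}$ ($N{\left(z \right)} = - \frac{5 \left(-4 - -9 + 3 \cdot 5\right)}{3} = - \frac{5 \left(-4 + 9 + 15\right)}{3} = \left(- \frac{5}{3}\right) 20 = - \frac{100}{3}$)
$w{\left(h,X \right)} = - \frac{100}{3}$
$\left(-3204 + 324\right) + w{\left(-46,-5 \right)} = \left(-3204 + 324\right) - \frac{100}{3} = -2880 - \frac{100}{3} = - \frac{8740}{3}$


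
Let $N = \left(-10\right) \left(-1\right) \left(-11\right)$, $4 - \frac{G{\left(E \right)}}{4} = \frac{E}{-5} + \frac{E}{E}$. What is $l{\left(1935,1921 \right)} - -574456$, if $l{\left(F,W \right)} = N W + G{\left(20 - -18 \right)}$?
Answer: $\frac{1815942}{5} \approx 3.6319 \cdot 10^{5}$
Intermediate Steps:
$G{\left(E \right)} = 12 + \frac{4 E}{5}$ ($G{\left(E \right)} = 16 - 4 \left(\frac{E}{-5} + \frac{E}{E}\right) = 16 - 4 \left(E \left(- \frac{1}{5}\right) + 1\right) = 16 - 4 \left(- \frac{E}{5} + 1\right) = 16 - 4 \left(1 - \frac{E}{5}\right) = 16 + \left(-4 + \frac{4 E}{5}\right) = 12 + \frac{4 E}{5}$)
$N = -110$ ($N = 10 \left(-11\right) = -110$)
$l{\left(F,W \right)} = \frac{212}{5} - 110 W$ ($l{\left(F,W \right)} = - 110 W + \left(12 + \frac{4 \left(20 - -18\right)}{5}\right) = - 110 W + \left(12 + \frac{4 \left(20 + 18\right)}{5}\right) = - 110 W + \left(12 + \frac{4}{5} \cdot 38\right) = - 110 W + \left(12 + \frac{152}{5}\right) = - 110 W + \frac{212}{5} = \frac{212}{5} - 110 W$)
$l{\left(1935,1921 \right)} - -574456 = \left(\frac{212}{5} - 211310\right) - -574456 = \left(\frac{212}{5} - 211310\right) + 574456 = - \frac{1056338}{5} + 574456 = \frac{1815942}{5}$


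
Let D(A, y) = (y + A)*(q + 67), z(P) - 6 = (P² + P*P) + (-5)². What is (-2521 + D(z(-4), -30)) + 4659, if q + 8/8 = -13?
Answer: 3887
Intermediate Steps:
q = -14 (q = -1 - 13 = -14)
z(P) = 31 + 2*P² (z(P) = 6 + ((P² + P*P) + (-5)²) = 6 + ((P² + P²) + 25) = 6 + (2*P² + 25) = 6 + (25 + 2*P²) = 31 + 2*P²)
D(A, y) = 53*A + 53*y (D(A, y) = (y + A)*(-14 + 67) = (A + y)*53 = 53*A + 53*y)
(-2521 + D(z(-4), -30)) + 4659 = (-2521 + (53*(31 + 2*(-4)²) + 53*(-30))) + 4659 = (-2521 + (53*(31 + 2*16) - 1590)) + 4659 = (-2521 + (53*(31 + 32) - 1590)) + 4659 = (-2521 + (53*63 - 1590)) + 4659 = (-2521 + (3339 - 1590)) + 4659 = (-2521 + 1749) + 4659 = -772 + 4659 = 3887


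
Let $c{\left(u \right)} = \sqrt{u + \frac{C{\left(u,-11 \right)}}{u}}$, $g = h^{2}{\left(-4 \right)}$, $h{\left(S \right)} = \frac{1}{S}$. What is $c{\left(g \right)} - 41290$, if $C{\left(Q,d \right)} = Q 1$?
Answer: $-41290 + \frac{\sqrt{17}}{4} \approx -41289.0$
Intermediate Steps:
$C{\left(Q,d \right)} = Q$
$g = \frac{1}{16}$ ($g = \left(\frac{1}{-4}\right)^{2} = \left(- \frac{1}{4}\right)^{2} = \frac{1}{16} \approx 0.0625$)
$c{\left(u \right)} = \sqrt{1 + u}$ ($c{\left(u \right)} = \sqrt{u + \frac{u}{u}} = \sqrt{u + 1} = \sqrt{1 + u}$)
$c{\left(g \right)} - 41290 = \sqrt{1 + \frac{1}{16}} - 41290 = \sqrt{\frac{17}{16}} - 41290 = \frac{\sqrt{17}}{4} - 41290 = -41290 + \frac{\sqrt{17}}{4}$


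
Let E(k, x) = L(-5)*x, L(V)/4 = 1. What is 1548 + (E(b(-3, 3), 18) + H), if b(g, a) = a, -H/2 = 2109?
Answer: -2598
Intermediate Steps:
H = -4218 (H = -2*2109 = -4218)
L(V) = 4 (L(V) = 4*1 = 4)
E(k, x) = 4*x
1548 + (E(b(-3, 3), 18) + H) = 1548 + (4*18 - 4218) = 1548 + (72 - 4218) = 1548 - 4146 = -2598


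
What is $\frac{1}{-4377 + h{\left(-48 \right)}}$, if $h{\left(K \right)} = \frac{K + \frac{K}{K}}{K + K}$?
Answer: $- \frac{96}{420145} \approx -0.00022849$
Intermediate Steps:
$h{\left(K \right)} = \frac{1 + K}{2 K}$ ($h{\left(K \right)} = \frac{K + 1}{2 K} = \left(1 + K\right) \frac{1}{2 K} = \frac{1 + K}{2 K}$)
$\frac{1}{-4377 + h{\left(-48 \right)}} = \frac{1}{-4377 + \frac{1 - 48}{2 \left(-48\right)}} = \frac{1}{-4377 + \frac{1}{2} \left(- \frac{1}{48}\right) \left(-47\right)} = \frac{1}{-4377 + \frac{47}{96}} = \frac{1}{- \frac{420145}{96}} = - \frac{96}{420145}$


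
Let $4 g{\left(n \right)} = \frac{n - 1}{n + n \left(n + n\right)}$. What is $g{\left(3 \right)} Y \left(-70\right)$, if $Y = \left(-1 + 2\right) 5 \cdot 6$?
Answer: $-50$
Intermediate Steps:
$g{\left(n \right)} = \frac{-1 + n}{4 \left(n + 2 n^{2}\right)}$ ($g{\left(n \right)} = \frac{\left(n - 1\right) \frac{1}{n + n \left(n + n\right)}}{4} = \frac{\left(-1 + n\right) \frac{1}{n + n 2 n}}{4} = \frac{\left(-1 + n\right) \frac{1}{n + 2 n^{2}}}{4} = \frac{\frac{1}{n + 2 n^{2}} \left(-1 + n\right)}{4} = \frac{-1 + n}{4 \left(n + 2 n^{2}\right)}$)
$Y = 30$ ($Y = 1 \cdot 5 \cdot 6 = 5 \cdot 6 = 30$)
$g{\left(3 \right)} Y \left(-70\right) = \frac{-1 + 3}{4 \cdot 3 \left(1 + 2 \cdot 3\right)} 30 \left(-70\right) = \frac{1}{4} \cdot \frac{1}{3} \frac{1}{1 + 6} \cdot 2 \cdot 30 \left(-70\right) = \frac{1}{4} \cdot \frac{1}{3} \cdot \frac{1}{7} \cdot 2 \cdot 30 \left(-70\right) = \frac{1}{42} \cdot 30 \left(-70\right) = \frac{5}{7} \left(-70\right) = -50$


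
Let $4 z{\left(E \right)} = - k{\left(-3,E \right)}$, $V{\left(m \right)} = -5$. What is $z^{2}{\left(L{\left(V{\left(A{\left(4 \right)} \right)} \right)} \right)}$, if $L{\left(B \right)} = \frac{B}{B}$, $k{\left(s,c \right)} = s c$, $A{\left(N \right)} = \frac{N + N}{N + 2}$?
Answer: $\frac{9}{16} \approx 0.5625$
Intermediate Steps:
$A{\left(N \right)} = \frac{2 N}{2 + N}$
$k{\left(s,c \right)} = c s$
$L{\left(B \right)} = 1$
$z{\left(E \right)} = \frac{3 E}{4}$ ($z{\left(E \right)} = \frac{\left(-1\right) E \left(-3\right)}{4} = \frac{\left(-1\right) \left(- 3 E\right)}{4} = \frac{3 E}{4}$)
$z^{2}{\left(L{\left(V{\left(A{\left(4 \right)} \right)} \right)} \right)} = \left(\frac{3}{4} \cdot 1\right)^{2} = \left(\frac{3}{4}\right)^{2} = \frac{9}{16}$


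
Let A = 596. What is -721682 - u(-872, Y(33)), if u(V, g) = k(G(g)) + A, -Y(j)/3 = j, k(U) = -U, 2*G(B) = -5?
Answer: -1444561/2 ≈ -7.2228e+5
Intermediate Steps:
G(B) = -5/2 (G(B) = (½)*(-5) = -5/2)
Y(j) = -3*j
u(V, g) = 1197/2 (u(V, g) = -1*(-5/2) + 596 = 5/2 + 596 = 1197/2)
-721682 - u(-872, Y(33)) = -721682 - 1*1197/2 = -721682 - 1197/2 = -1444561/2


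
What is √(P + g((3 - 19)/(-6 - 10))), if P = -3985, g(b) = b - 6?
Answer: I*√3990 ≈ 63.166*I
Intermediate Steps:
g(b) = -6 + b
√(P + g((3 - 19)/(-6 - 10))) = √(-3985 + (-6 + (3 - 19)/(-6 - 10))) = √(-3985 + (-6 - 16/(-16))) = √(-3985 + (-6 - 16*(-1/16))) = √(-3985 + (-6 + 1)) = √(-3985 - 5) = √(-3990) = I*√3990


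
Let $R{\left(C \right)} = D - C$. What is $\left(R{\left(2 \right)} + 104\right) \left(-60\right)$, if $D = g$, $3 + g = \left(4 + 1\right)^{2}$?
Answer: $-7440$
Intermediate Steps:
$g = 22$ ($g = -3 + \left(4 + 1\right)^{2} = -3 + 5^{2} = -3 + 25 = 22$)
$D = 22$
$R{\left(C \right)} = 22 - C$
$\left(R{\left(2 \right)} + 104\right) \left(-60\right) = \left(\left(22 - 2\right) + 104\right) \left(-60\right) = \left(20 + 104\right) \left(-60\right) = 124 \left(-60\right) = -7440$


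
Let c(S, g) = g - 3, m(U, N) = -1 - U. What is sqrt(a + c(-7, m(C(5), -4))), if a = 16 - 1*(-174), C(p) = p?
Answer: sqrt(181) ≈ 13.454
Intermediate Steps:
a = 190 (a = 16 + 174 = 190)
c(S, g) = -3 + g
sqrt(a + c(-7, m(C(5), -4))) = sqrt(190 + (-3 + (-1 - 1*5))) = sqrt(190 + (-3 + (-1 - 5))) = sqrt(190 + (-3 - 6)) = sqrt(190 - 9) = sqrt(181)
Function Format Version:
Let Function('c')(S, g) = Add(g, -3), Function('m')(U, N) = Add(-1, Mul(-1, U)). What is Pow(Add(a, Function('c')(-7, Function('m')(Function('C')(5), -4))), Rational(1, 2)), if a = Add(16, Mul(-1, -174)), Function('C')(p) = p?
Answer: Pow(181, Rational(1, 2)) ≈ 13.454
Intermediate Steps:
a = 190 (a = Add(16, 174) = 190)
Function('c')(S, g) = Add(-3, g)
Pow(Add(a, Function('c')(-7, Function('m')(Function('C')(5), -4))), Rational(1, 2)) = Pow(Add(190, Add(-3, Add(-1, Mul(-1, 5)))), Rational(1, 2)) = Pow(Add(190, Add(-3, Add(-1, -5))), Rational(1, 2)) = Pow(Add(190, Add(-3, -6)), Rational(1, 2)) = Pow(Add(190, -9), Rational(1, 2)) = Pow(181, Rational(1, 2))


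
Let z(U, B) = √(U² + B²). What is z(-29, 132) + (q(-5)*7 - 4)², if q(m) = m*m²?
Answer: 772641 + √18265 ≈ 7.7278e+5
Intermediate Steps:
q(m) = m³
z(U, B) = √(B² + U²)
z(-29, 132) + (q(-5)*7 - 4)² = √(132² + (-29)²) + ((-5)³*7 - 4)² = √(17424 + 841) + (-125*7 - 4)² = √18265 + (-875 - 4)² = √18265 + (-879)² = √18265 + 772641 = 772641 + √18265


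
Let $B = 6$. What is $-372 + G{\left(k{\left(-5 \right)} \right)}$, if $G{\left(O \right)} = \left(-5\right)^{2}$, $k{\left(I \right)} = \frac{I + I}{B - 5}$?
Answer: $-347$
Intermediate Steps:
$k{\left(I \right)} = 2 I$ ($k{\left(I \right)} = \frac{I + I}{6 - 5} = \frac{2 I}{1} = 2 I 1 = 2 I$)
$G{\left(O \right)} = 25$
$-372 + G{\left(k{\left(-5 \right)} \right)} = -372 + 25 = -347$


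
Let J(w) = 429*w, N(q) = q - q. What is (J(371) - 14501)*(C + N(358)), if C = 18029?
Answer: 2608039082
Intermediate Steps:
N(q) = 0
(J(371) - 14501)*(C + N(358)) = (429*371 - 14501)*(18029 + 0) = (159159 - 14501)*18029 = 144658*18029 = 2608039082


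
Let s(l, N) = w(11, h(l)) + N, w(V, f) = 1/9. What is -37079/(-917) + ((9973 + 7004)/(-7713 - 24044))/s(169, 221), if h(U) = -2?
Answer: 334731473827/8278732330 ≈ 40.433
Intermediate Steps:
w(V, f) = 1/9
s(l, N) = 1/9 + N
-37079/(-917) + ((9973 + 7004)/(-7713 - 24044))/s(169, 221) = -37079/(-917) + ((9973 + 7004)/(-7713 - 24044))/(1/9 + 221) = -37079*(-1/917) + (16977/(-31757))/(1990/9) = 5297/131 + (16977*(-1/31757))*(9/1990) = 5297/131 - 16977/31757*9/1990 = 5297/131 - 152793/63196430 = 334731473827/8278732330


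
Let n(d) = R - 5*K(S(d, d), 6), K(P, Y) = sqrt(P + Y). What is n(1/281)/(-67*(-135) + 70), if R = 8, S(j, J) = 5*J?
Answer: 8/9115 - sqrt(475171)/512263 ≈ -0.00046798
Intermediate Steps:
n(d) = 8 - 5*sqrt(6 + 5*d) (n(d) = 8 - 5*sqrt(5*d + 6) = 8 - 5*sqrt(6 + 5*d))
n(1/281)/(-67*(-135) + 70) = (8 - 5*sqrt(6 + 5/281))/(-67*(-135) + 70) = (8 - 5*sqrt(6 + 5*(1/281)))/(9045 + 70) = (8 - 5*sqrt(6 + 5/281))/9115 = (8 - 5*sqrt(475171)/281)*(1/9115) = 8/9115 - sqrt(475171)/512263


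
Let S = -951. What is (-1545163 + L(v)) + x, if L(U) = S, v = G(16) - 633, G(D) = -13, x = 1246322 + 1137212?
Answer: 837420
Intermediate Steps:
x = 2383534
v = -646 (v = -13 - 633 = -646)
L(U) = -951
(-1545163 + L(v)) + x = (-1545163 - 951) + 2383534 = -1546114 + 2383534 = 837420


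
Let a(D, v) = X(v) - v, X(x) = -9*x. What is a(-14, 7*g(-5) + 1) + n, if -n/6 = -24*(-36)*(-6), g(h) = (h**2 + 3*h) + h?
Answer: 30744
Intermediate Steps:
g(h) = h**2 + 4*h
a(D, v) = -10*v (a(D, v) = -9*v - v = -10*v)
n = 31104 (n = -6*(-24*(-36))*(-6) = -5184*(-6) = -6*(-5184) = 31104)
a(-14, 7*g(-5) + 1) + n = -10*(7*(-5*(4 - 5)) + 1) + 31104 = -10*(7*(-5*(-1)) + 1) + 31104 = -10*(7*5 + 1) + 31104 = -10*(35 + 1) + 31104 = -10*36 + 31104 = -360 + 31104 = 30744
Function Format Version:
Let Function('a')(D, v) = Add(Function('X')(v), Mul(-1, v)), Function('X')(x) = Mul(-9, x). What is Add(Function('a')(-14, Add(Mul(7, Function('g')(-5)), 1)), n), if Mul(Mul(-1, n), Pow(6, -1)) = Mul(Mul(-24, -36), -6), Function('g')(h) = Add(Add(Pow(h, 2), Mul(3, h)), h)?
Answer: 30744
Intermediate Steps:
Function('g')(h) = Add(Pow(h, 2), Mul(4, h))
Function('a')(D, v) = Mul(-10, v) (Function('a')(D, v) = Add(Mul(-9, v), Mul(-1, v)) = Mul(-10, v))
n = 31104 (n = Mul(-6, Mul(Mul(-24, -36), -6)) = Mul(-6, Mul(864, -6)) = Mul(-6, -5184) = 31104)
Add(Function('a')(-14, Add(Mul(7, Function('g')(-5)), 1)), n) = Add(Mul(-10, Add(Mul(7, Mul(-5, Add(4, -5))), 1)), 31104) = Add(Mul(-10, Add(Mul(7, Mul(-5, -1)), 1)), 31104) = Add(Mul(-10, Add(Mul(7, 5), 1)), 31104) = Add(Mul(-10, Add(35, 1)), 31104) = Add(Mul(-10, 36), 31104) = Add(-360, 31104) = 30744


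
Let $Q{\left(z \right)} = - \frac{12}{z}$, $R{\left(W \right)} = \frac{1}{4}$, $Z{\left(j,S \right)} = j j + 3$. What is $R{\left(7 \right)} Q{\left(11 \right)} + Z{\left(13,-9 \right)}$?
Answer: $\frac{1889}{11} \approx 171.73$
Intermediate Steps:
$Z{\left(j,S \right)} = 3 + j^{2}$ ($Z{\left(j,S \right)} = j^{2} + 3 = 3 + j^{2}$)
$R{\left(W \right)} = \frac{1}{4}$
$R{\left(7 \right)} Q{\left(11 \right)} + Z{\left(13,-9 \right)} = \frac{\left(-12\right) \frac{1}{11}}{4} + \left(3 + 13^{2}\right) = \frac{\left(-12\right) \frac{1}{11}}{4} + \left(3 + 169\right) = \frac{1}{4} \left(- \frac{12}{11}\right) + 172 = - \frac{3}{11} + 172 = \frac{1889}{11}$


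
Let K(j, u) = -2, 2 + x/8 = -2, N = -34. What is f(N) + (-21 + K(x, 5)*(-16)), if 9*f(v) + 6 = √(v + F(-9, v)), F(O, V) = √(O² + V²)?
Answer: 31/3 + √(-34 + √1237)/9 ≈ 10.454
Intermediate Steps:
x = -32 (x = -16 + 8*(-2) = -16 - 16 = -32)
f(v) = -⅔ + √(v + √(81 + v²))/9 (f(v) = -⅔ + √(v + √((-9)² + v²))/9 = -⅔ + √(v + √(81 + v²))/9)
f(N) + (-21 + K(x, 5)*(-16)) = (-⅔ + √(-34 + √(81 + (-34)²))/9) + (-21 - 2*(-16)) = (-⅔ + √(-34 + √(81 + 1156))/9) + (-21 + 32) = (-⅔ + √(-34 + √1237)/9) + 11 = 31/3 + √(-34 + √1237)/9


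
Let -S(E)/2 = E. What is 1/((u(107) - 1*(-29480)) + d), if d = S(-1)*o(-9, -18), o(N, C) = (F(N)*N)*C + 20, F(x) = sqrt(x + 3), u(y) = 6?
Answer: 4921/145402422 - 9*I*sqrt(6)/24233737 ≈ 3.3844e-5 - 9.097e-7*I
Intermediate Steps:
S(E) = -2*E
F(x) = sqrt(3 + x)
o(N, C) = 20 + C*N*sqrt(3 + N) (o(N, C) = (sqrt(3 + N)*N)*C + 20 = (N*sqrt(3 + N))*C + 20 = C*N*sqrt(3 + N) + 20 = 20 + C*N*sqrt(3 + N))
d = 40 + 324*I*sqrt(6) (d = (-2*(-1))*(20 - 18*(-9)*sqrt(3 - 9)) = 2*(20 - 18*(-9)*sqrt(-6)) = 2*(20 - 18*(-9)*I*sqrt(6)) = 2*(20 + 162*I*sqrt(6)) = 40 + 324*I*sqrt(6) ≈ 40.0 + 793.63*I)
1/((u(107) - 1*(-29480)) + d) = 1/((6 - 1*(-29480)) + (40 + 324*I*sqrt(6))) = 1/((6 + 29480) + (40 + 324*I*sqrt(6))) = 1/(29486 + (40 + 324*I*sqrt(6))) = 1/(29526 + 324*I*sqrt(6))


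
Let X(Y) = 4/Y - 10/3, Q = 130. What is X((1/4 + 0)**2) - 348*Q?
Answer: -135538/3 ≈ -45179.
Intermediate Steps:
X(Y) = -10/3 + 4/Y (X(Y) = 4/Y - 10*1/3 = 4/Y - 10/3 = -10/3 + 4/Y)
X((1/4 + 0)**2) - 348*Q = (-10/3 + 4/((1/4 + 0)**2)) - 348*130 = (-10/3 + 4/((1/4 + 0)**2)) - 45240 = (-10/3 + 4/((1/4)**2)) - 45240 = (-10/3 + 4/(1/16)) - 45240 = (-10/3 + 4*16) - 45240 = (-10/3 + 64) - 45240 = 182/3 - 45240 = -135538/3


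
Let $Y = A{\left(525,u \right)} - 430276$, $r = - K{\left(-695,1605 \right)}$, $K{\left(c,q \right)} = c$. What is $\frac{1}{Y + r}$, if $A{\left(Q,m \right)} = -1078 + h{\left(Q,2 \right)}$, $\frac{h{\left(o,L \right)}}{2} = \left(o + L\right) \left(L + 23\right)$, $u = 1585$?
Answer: $- \frac{1}{404309} \approx -2.4734 \cdot 10^{-6}$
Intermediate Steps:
$h{\left(o,L \right)} = 2 \left(23 + L\right) \left(L + o\right)$ ($h{\left(o,L \right)} = 2 \left(o + L\right) \left(L + 23\right) = 2 \left(L + o\right) \left(23 + L\right) = 2 \left(23 + L\right) \left(L + o\right)$)
$A{\left(Q,m \right)} = -978 + 50 Q$ ($A{\left(Q,m \right)} = -1078 + \left(2 \cdot 2^{2} + 46 \cdot 2 + 46 Q + 2 \cdot 2 Q\right) = -1078 + \left(2 \cdot 4 + 92 + 46 Q + 4 Q\right) = -1078 + \left(8 + 92 + 46 Q + 4 Q\right) = -1078 + \left(100 + 50 Q\right) = -978 + 50 Q$)
$r = 695$ ($r = \left(-1\right) \left(-695\right) = 695$)
$Y = -405004$ ($Y = \left(-978 + 50 \cdot 525\right) - 430276 = \left(-978 + 26250\right) - 430276 = 25272 - 430276 = -405004$)
$\frac{1}{Y + r} = \frac{1}{-405004 + 695} = \frac{1}{-404309} = - \frac{1}{404309}$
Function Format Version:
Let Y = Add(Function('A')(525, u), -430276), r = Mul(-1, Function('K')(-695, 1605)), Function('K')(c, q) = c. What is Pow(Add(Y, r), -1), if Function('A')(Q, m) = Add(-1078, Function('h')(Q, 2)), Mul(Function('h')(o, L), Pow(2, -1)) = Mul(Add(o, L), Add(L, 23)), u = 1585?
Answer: Rational(-1, 404309) ≈ -2.4734e-6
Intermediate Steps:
Function('h')(o, L) = Mul(2, Add(23, L), Add(L, o)) (Function('h')(o, L) = Mul(2, Mul(Add(o, L), Add(L, 23))) = Mul(2, Mul(Add(L, o), Add(23, L))) = Mul(2, Mul(Add(23, L), Add(L, o))) = Mul(2, Add(23, L), Add(L, o)))
Function('A')(Q, m) = Add(-978, Mul(50, Q)) (Function('A')(Q, m) = Add(-1078, Add(Mul(2, Pow(2, 2)), Mul(46, 2), Mul(46, Q), Mul(2, 2, Q))) = Add(-1078, Add(Mul(2, 4), 92, Mul(46, Q), Mul(4, Q))) = Add(-1078, Add(8, 92, Mul(46, Q), Mul(4, Q))) = Add(-1078, Add(100, Mul(50, Q))) = Add(-978, Mul(50, Q)))
r = 695 (r = Mul(-1, -695) = 695)
Y = -405004 (Y = Add(Add(-978, Mul(50, 525)), -430276) = Add(Add(-978, 26250), -430276) = Add(25272, -430276) = -405004)
Pow(Add(Y, r), -1) = Pow(Add(-405004, 695), -1) = Pow(-404309, -1) = Rational(-1, 404309)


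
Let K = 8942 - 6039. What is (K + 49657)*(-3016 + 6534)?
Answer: 184906080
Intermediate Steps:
K = 2903
(K + 49657)*(-3016 + 6534) = (2903 + 49657)*(-3016 + 6534) = 52560*3518 = 184906080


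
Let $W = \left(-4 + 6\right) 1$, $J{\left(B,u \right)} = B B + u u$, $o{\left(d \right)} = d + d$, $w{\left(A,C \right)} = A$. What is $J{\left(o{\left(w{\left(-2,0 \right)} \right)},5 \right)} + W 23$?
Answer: $87$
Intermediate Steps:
$o{\left(d \right)} = 2 d$
$J{\left(B,u \right)} = B^{2} + u^{2}$
$W = 2$ ($W = 2 \cdot 1 = 2$)
$J{\left(o{\left(w{\left(-2,0 \right)} \right)},5 \right)} + W 23 = \left(\left(2 \left(-2\right)\right)^{2} + 5^{2}\right) + 2 \cdot 23 = \left(\left(-4\right)^{2} + 25\right) + 46 = \left(16 + 25\right) + 46 = 41 + 46 = 87$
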